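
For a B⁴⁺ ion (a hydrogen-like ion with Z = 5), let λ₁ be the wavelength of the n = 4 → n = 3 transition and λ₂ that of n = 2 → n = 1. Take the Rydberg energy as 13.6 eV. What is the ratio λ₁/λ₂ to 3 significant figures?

λ ∝ 1/ΔE ∝ 1/(1/n_f² − 1/n_i²), and the Z² and hc factors cancel in the ratio.
λ₁/λ₂ = (1/1² − 1/2²)/(1/3² − 1/4²) = 0.7500/0.04861 = 15.4.

15.4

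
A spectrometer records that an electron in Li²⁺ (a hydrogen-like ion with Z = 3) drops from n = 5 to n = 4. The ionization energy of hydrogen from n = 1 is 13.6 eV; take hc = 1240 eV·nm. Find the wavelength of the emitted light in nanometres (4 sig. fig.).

For Z = 3 the level energies scale as Z², so the effective Rydberg energy is 13.6 × 9 = 122.4 eV.
ΔE = 122.4 × (1/4² − 1/5²) = 122.4 × 0.02250 = 2.754 eV.
λ = hc/ΔE = 1240 / 2.754 = 450.3 nm.

450.3 nm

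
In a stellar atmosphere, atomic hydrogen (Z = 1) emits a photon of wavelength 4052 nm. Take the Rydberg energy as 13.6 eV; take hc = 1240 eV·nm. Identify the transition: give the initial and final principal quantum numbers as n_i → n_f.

The photon energy is ΔE = hc/λ = 1240 / 4052 = 0.3060 eV.
With Z = 1, ΔE = 13.60 × (1/n_f² − 1/n_i²), so 1/n_f² − 1/n_i² = 0.02250.
Trying n_f = 4 gives 1/n_i² = 0.04000, i.e. n_i ≈ 5; this pair matches.

n_i = 5, n_f = 4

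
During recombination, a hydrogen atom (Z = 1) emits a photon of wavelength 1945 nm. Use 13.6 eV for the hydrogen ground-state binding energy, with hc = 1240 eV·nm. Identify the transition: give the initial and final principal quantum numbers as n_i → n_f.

n_i = 8, n_f = 4

The photon energy is ΔE = hc/λ = 1240 / 1945 = 0.6375 eV.
With Z = 1, ΔE = 13.60 × (1/n_f² − 1/n_i²), so 1/n_f² − 1/n_i² = 0.04688.
Trying n_f = 4 gives 1/n_i² = 0.01562, i.e. n_i ≈ 8; this pair matches.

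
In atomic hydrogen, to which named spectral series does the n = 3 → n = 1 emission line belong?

Lyman

The series is set by the lower level: n_f = 1 is the Lyman series.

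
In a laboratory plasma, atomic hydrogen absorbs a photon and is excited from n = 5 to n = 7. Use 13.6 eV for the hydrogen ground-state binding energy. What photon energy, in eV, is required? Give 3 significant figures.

E_7 = −13.60/49 = −0.2776 eV and E_5 = −13.60/25 = −0.5440 eV.
The photon energy is |E_7 − E_5| = 0.266 eV.

0.266 eV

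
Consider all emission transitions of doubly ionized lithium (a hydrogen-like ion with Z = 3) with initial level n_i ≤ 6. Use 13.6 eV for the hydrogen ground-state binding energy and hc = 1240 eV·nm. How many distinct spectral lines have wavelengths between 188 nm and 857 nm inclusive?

Enumerate all n_i → n_f pairs with 1 ≤ n_f < n_i ≤ 6 and compute λ = 1240 / [13.6·9·(1/n_f² − 1/n_i²)].
Lines falling in [188, 857] nm: 4→3 (208.4 nm), 6→4 (291.8 nm), 5→4 (450.3 nm), 6→5 (828.9 nm).

4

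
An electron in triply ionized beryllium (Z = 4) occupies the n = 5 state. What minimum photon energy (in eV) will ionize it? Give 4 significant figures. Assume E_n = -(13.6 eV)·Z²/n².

8.704 eV

E_n = −13.6 Z²/n² = −217.6/n² eV for Z = 4.
E_5 = −217.6/25 = −8.704 eV, so ionization (to E = 0) requires 8.704 eV.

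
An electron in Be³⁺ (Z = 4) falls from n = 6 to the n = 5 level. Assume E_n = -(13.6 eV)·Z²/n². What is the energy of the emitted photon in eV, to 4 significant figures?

2.660 eV

The Bohr energies scale as Z², so for Z = 4: E_n = −217.6/n² eV.
E_6 = −217.6/36 = −6.044 eV and E_5 = −217.6/25 = −8.704 eV.
The photon energy is |E_6 − E_5| = 2.660 eV.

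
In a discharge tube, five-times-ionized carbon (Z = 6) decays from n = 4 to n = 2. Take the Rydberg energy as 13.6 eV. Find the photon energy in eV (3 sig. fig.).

The Bohr energies scale as Z², so for Z = 6: E_n = −489.6/n² eV.
E_4 = −489.6/16 = −30.60 eV and E_2 = −489.6/4 = −122.4 eV.
The photon energy is |E_4 − E_2| = 91.8 eV.

91.8 eV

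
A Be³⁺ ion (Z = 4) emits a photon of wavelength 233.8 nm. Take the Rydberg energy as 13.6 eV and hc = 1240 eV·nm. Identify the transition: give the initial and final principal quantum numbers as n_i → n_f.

n_i = 8, n_f = 5

The photon energy is ΔE = hc/λ = 1240 / 233.8 = 5.304 eV.
With Z = 4, ΔE = 217.6 × (1/n_f² − 1/n_i²), so 1/n_f² − 1/n_i² = 0.02437.
Trying n_f = 5 gives 1/n_i² = 0.01563, i.e. n_i ≈ 8; this pair matches.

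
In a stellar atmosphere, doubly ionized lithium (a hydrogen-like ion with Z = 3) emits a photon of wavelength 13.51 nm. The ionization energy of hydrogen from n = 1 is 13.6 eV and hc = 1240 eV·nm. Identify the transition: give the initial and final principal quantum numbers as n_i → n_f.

n_i = 2, n_f = 1

The photon energy is ΔE = hc/λ = 1240 / 13.51 = 91.78 eV.
With Z = 3, ΔE = 122.4 × (1/n_f² − 1/n_i²), so 1/n_f² − 1/n_i² = 0.7499.
Trying n_f = 1 gives 1/n_i² = 0.2501, i.e. n_i ≈ 2; this pair matches.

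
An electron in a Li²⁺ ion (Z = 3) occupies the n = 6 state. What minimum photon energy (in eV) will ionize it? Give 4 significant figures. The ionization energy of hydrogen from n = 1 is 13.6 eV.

3.400 eV

E_n = −13.6 Z²/n² = −122.4/n² eV for Z = 3.
E_6 = −122.4/36 = −3.400 eV, so ionization (to E = 0) requires 3.400 eV.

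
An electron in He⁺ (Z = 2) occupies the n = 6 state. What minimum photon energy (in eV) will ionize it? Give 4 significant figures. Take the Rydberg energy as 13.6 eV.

1.511 eV

E_n = −13.6 Z²/n² = −54.40/n² eV for Z = 2.
E_6 = −54.40/36 = −1.511 eV, so ionization (to E = 0) requires 1.511 eV.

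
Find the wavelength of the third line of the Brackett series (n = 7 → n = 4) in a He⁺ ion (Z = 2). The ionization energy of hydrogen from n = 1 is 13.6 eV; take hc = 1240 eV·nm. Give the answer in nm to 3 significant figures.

542 nm

The Brackett series terminates on n_f = 4; the third line has n_i = 4+3 = 7.
ΔE = 54.40 × (1/4² − 1/7²) = 2.290 eV.
λ = 1240 / 2.290 = 542 nm.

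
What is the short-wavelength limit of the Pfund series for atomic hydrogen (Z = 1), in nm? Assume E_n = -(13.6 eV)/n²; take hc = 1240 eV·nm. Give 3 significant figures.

The Pfund series has lower level n_f = 5; the series limit corresponds to n_i → ∞.
ΔE_max = 13.6 × 1 / 5² = 0.5440 eV.
λ_min = 1240 / 0.5440 = 2280 nm.

2280 nm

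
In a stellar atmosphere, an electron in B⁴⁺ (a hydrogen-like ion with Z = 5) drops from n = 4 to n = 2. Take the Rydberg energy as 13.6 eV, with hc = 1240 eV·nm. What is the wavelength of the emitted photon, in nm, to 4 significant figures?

19.45 nm

For Z = 5 the level energies scale as Z², so the effective Rydberg energy is 13.6 × 25 = 340.0 eV.
ΔE = 340.0 × (1/2² − 1/4²) = 340.0 × 0.1875 = 63.75 eV.
λ = hc/ΔE = 1240 / 63.75 = 19.45 nm.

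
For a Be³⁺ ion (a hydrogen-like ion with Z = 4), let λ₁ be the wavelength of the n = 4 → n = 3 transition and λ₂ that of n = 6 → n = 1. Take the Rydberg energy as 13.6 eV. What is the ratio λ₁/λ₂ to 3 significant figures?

λ ∝ 1/ΔE ∝ 1/(1/n_f² − 1/n_i²), and the Z² and hc factors cancel in the ratio.
λ₁/λ₂ = (1/1² − 1/6²)/(1/3² − 1/4²) = 0.9722/0.04861 = 20.0.

20.0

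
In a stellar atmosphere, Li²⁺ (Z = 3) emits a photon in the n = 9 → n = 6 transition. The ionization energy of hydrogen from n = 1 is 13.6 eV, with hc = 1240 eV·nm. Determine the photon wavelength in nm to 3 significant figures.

For Z = 3 the level energies scale as Z², so the effective Rydberg energy is 13.6 × 9 = 122.4 eV.
ΔE = 122.4 × (1/6² − 1/9²) = 122.4 × 0.01543 = 1.889 eV.
λ = hc/ΔE = 1240 / 1.889 = 656 nm.

656 nm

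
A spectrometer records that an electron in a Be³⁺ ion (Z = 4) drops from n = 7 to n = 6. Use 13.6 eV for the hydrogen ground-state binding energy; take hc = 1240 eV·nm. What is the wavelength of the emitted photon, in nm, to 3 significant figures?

For Z = 4 the level energies scale as Z², so the effective Rydberg energy is 13.6 × 16 = 217.6 eV.
ΔE = 217.6 × (1/6² − 1/7²) = 217.6 × 0.007370 = 1.604 eV.
λ = hc/ΔE = 1240 / 1.604 = 773 nm.

773 nm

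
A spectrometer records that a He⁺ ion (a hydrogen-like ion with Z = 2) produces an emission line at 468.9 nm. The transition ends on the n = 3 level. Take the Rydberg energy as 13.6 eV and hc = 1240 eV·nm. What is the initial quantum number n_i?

n_i = 4

The photon energy is ΔE = hc/λ = 1240 / 468.9 = 2.644 eV.
With Z = 2, ΔE = 54.40 × (1/n_f² − 1/n_i²), so 1/n_f² − 1/n_i² = 0.04861.
With n_f = 3: 1/n_i² = 1/9 − 0.04861 = 0.06250, so n_i ≈ 4.00.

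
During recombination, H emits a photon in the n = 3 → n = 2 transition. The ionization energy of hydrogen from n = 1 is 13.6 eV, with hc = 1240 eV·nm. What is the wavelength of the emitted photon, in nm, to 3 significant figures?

656 nm

ΔE = 13.60 × (1/2² − 1/3²) = 13.60 × 0.1389 = 1.889 eV.
λ = hc/ΔE = 1240 / 1.889 = 656 nm.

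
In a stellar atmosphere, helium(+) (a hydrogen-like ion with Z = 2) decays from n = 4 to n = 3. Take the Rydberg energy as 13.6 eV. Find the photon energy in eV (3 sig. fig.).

2.64 eV

The Bohr energies scale as Z², so for Z = 2: E_n = −54.40/n² eV.
E_4 = −54.40/16 = −3.400 eV and E_3 = −54.40/9 = −6.044 eV.
The photon energy is |E_4 − E_3| = 2.64 eV.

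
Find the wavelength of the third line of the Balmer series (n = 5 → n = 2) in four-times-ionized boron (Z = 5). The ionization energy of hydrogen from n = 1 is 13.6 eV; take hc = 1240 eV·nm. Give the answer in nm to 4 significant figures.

The Balmer series terminates on n_f = 2; the third line has n_i = 2+3 = 5.
ΔE = 340.0 × (1/2² − 1/5²) = 71.40 eV.
λ = 1240 / 71.40 = 17.37 nm.

17.37 nm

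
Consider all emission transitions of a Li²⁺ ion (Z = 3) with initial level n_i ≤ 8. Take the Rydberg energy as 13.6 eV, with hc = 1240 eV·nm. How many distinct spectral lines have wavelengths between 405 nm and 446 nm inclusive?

1

Enumerate all n_i → n_f pairs with 1 ≤ n_f < n_i ≤ 8 and compute λ = 1240 / [13.6·9·(1/n_f² − 1/n_i²)].
Lines falling in [405, 446] nm: 8→5 (415.6 nm).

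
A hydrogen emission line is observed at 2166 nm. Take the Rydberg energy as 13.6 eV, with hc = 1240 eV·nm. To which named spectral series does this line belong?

Brackett

ΔE = 1240/2166 = 0.5725 eV.
This matches 13.6 × (1/4² − 1/7²), so n_f = 4: the Brackett series.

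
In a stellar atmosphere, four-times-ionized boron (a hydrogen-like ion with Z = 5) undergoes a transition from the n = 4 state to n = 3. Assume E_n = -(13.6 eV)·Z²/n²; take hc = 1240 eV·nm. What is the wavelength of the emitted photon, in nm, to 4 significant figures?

75.03 nm

For Z = 5 the level energies scale as Z², so the effective Rydberg energy is 13.6 × 25 = 340.0 eV.
ΔE = 340.0 × (1/3² − 1/4²) = 340.0 × 0.04861 = 16.53 eV.
λ = hc/ΔE = 1240 / 16.53 = 75.03 nm.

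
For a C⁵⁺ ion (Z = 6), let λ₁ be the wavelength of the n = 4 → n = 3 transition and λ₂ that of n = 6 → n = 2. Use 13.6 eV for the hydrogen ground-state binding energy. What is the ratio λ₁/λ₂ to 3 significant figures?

4.57

λ ∝ 1/ΔE ∝ 1/(1/n_f² − 1/n_i²), and the Z² and hc factors cancel in the ratio.
λ₁/λ₂ = (1/2² − 1/6²)/(1/3² − 1/4²) = 0.2222/0.04861 = 4.57.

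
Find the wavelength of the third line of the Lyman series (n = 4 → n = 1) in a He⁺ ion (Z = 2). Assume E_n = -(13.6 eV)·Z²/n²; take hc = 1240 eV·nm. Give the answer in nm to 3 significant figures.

24.3 nm

The Lyman series terminates on n_f = 1; the third line has n_i = 1+3 = 4.
ΔE = 54.40 × (1/1² − 1/4²) = 51.00 eV.
λ = 1240 / 51.00 = 24.3 nm.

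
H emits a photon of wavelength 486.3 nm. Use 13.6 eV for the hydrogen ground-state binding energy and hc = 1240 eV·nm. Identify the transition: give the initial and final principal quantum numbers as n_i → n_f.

The photon energy is ΔE = hc/λ = 1240 / 486.3 = 2.550 eV.
With Z = 1, ΔE = 13.60 × (1/n_f² − 1/n_i²), so 1/n_f² − 1/n_i² = 0.1875.
Trying n_f = 2 gives 1/n_i² = 0.06251, i.e. n_i ≈ 4; this pair matches.

n_i = 4, n_f = 2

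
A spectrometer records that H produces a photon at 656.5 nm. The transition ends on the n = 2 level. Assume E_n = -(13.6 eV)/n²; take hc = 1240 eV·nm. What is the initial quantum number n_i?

The photon energy is ΔE = hc/λ = 1240 / 656.5 = 1.889 eV.
With Z = 1, ΔE = 13.60 × (1/n_f² − 1/n_i²), so 1/n_f² − 1/n_i² = 0.1389.
With n_f = 2: 1/n_i² = 1/4 − 0.1389 = 0.1111, so n_i ≈ 3.00.

n_i = 3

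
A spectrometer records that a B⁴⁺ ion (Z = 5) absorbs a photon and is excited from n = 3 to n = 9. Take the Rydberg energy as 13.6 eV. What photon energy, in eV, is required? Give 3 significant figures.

33.6 eV

The Bohr energies scale as Z², so for Z = 5: E_n = −340.0/n² eV.
E_9 = −340.0/81 = −4.198 eV and E_3 = −340.0/9 = −37.78 eV.
The photon energy is |E_9 − E_3| = 33.6 eV.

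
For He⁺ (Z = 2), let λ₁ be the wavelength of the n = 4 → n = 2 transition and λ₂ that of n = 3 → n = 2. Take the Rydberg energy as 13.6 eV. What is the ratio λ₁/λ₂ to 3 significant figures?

λ ∝ 1/ΔE ∝ 1/(1/n_f² − 1/n_i²), and the Z² and hc factors cancel in the ratio.
λ₁/λ₂ = (1/2² − 1/3²)/(1/2² − 1/4²) = 0.1389/0.1875 = 0.741.

0.741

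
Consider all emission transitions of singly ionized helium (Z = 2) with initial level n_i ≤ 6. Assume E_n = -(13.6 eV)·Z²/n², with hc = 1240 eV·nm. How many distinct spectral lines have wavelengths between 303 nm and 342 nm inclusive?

1

Enumerate all n_i → n_f pairs with 1 ≤ n_f < n_i ≤ 6 and compute λ = 1240 / [13.6·4·(1/n_f² − 1/n_i²)].
Lines falling in [303, 342] nm: 5→3 (320.5 nm).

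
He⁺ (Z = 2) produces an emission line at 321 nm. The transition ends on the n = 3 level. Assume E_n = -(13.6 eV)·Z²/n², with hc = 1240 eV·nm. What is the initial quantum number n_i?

n_i = 5

The photon energy is ΔE = hc/λ = 1240 / 321 = 3.863 eV.
With Z = 2, ΔE = 54.40 × (1/n_f² − 1/n_i²), so 1/n_f² − 1/n_i² = 0.07101.
With n_f = 3: 1/n_i² = 1/9 − 0.07101 = 0.04010, so n_i ≈ 4.99.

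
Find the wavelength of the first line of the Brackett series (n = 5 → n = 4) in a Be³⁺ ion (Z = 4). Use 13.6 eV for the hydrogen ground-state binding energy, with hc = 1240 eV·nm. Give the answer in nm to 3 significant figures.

253 nm

The Brackett series terminates on n_f = 4; the first line has n_i = 4+1 = 5.
ΔE = 217.6 × (1/4² − 1/5²) = 4.896 eV.
λ = 1240 / 4.896 = 253 nm.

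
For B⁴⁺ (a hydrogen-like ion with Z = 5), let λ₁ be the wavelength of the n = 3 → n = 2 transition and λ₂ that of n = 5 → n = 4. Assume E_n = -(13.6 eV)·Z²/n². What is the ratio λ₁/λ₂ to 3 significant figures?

λ ∝ 1/ΔE ∝ 1/(1/n_f² − 1/n_i²), and the Z² and hc factors cancel in the ratio.
λ₁/λ₂ = (1/4² − 1/5²)/(1/2² − 1/3²) = 0.02250/0.1389 = 0.162.

0.162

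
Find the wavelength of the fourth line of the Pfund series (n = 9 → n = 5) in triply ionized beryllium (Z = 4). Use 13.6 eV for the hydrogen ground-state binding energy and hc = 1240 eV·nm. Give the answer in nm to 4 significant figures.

The Pfund series terminates on n_f = 5; the fourth line has n_i = 5+4 = 9.
ΔE = 217.6 × (1/5² − 1/9²) = 6.018 eV.
λ = 1240 / 6.018 = 206.1 nm.

206.1 nm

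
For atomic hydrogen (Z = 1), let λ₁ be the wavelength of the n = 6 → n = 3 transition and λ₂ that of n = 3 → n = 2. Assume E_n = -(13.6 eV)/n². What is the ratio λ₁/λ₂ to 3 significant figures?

λ ∝ 1/ΔE ∝ 1/(1/n_f² − 1/n_i²), and the Z² and hc factors cancel in the ratio.
λ₁/λ₂ = (1/2² − 1/3²)/(1/3² − 1/6²) = 0.1389/0.08333 = 1.67.

1.67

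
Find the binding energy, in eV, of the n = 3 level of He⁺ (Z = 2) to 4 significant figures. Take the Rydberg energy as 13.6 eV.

6.044 eV

E_n = −13.6 Z²/n² = −54.40/n² eV for Z = 2.
E_3 = −54.40/9 = −6.044 eV, so ionization (to E = 0) requires 6.044 eV.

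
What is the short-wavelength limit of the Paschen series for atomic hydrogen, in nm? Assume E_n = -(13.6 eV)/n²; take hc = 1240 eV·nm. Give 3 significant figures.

821 nm

The Paschen series has lower level n_f = 3; the series limit corresponds to n_i → ∞.
ΔE_max = 13.6 × 1 / 3² = 1.511 eV.
λ_min = 1240 / 1.511 = 821 nm.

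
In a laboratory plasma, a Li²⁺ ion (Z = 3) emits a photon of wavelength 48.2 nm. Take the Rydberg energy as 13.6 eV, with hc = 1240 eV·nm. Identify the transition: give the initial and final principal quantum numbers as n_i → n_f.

n_i = 5, n_f = 2

The photon energy is ΔE = hc/λ = 1240 / 48.2 = 25.73 eV.
With Z = 3, ΔE = 122.4 × (1/n_f² − 1/n_i²), so 1/n_f² − 1/n_i² = 0.2102.
Trying n_f = 2 gives 1/n_i² = 0.03982, i.e. n_i ≈ 5; this pair matches.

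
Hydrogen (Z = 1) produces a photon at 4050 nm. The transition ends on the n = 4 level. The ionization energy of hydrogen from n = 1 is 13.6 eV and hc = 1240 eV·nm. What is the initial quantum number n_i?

The photon energy is ΔE = hc/λ = 1240 / 4050 = 0.3062 eV.
With Z = 1, ΔE = 13.60 × (1/n_f² − 1/n_i²), so 1/n_f² − 1/n_i² = 0.02251.
With n_f = 4: 1/n_i² = 1/16 − 0.02251 = 0.03999, so n_i ≈ 5.00.

n_i = 5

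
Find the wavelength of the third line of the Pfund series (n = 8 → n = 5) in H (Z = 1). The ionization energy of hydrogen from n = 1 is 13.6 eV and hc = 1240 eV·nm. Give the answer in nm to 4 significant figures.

The Pfund series terminates on n_f = 5; the third line has n_i = 5+3 = 8.
ΔE = 13.60 × (1/5² − 1/8²) = 0.3315 eV.
λ = 1240 / 0.3315 = 3741 nm.

3741 nm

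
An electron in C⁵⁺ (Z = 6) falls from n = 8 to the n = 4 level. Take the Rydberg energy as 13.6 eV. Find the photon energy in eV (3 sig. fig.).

The Bohr energies scale as Z², so for Z = 6: E_n = −489.6/n² eV.
E_8 = −489.6/64 = −7.650 eV and E_4 = −489.6/16 = −30.60 eV.
The photon energy is |E_8 − E_4| = 23.0 eV.

23.0 eV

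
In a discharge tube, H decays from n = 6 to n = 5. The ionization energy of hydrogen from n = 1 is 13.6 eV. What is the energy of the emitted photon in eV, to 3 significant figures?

E_6 = −13.60/36 = −0.3778 eV and E_5 = −13.60/25 = −0.5440 eV.
The photon energy is |E_6 − E_5| = 0.166 eV.

0.166 eV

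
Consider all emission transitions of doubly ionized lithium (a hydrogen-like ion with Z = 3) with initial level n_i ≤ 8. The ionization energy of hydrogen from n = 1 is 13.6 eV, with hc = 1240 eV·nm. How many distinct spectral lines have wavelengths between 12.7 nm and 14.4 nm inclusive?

Enumerate all n_i → n_f pairs with 1 ≤ n_f < n_i ≤ 8 and compute λ = 1240 / [13.6·9·(1/n_f² − 1/n_i²)].
Lines falling in [12.7, 14.4] nm: 2→1 (13.51 nm).

1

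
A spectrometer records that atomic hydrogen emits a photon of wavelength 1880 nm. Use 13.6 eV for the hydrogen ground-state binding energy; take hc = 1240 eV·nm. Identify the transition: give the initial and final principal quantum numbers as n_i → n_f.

n_i = 4, n_f = 3

The photon energy is ΔE = hc/λ = 1240 / 1880 = 0.6596 eV.
With Z = 1, ΔE = 13.60 × (1/n_f² − 1/n_i²), so 1/n_f² − 1/n_i² = 0.04850.
Trying n_f = 3 gives 1/n_i² = 0.06261, i.e. n_i ≈ 4; this pair matches.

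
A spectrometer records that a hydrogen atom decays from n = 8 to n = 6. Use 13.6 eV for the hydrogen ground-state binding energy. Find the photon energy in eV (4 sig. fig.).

0.1653 eV

E_8 = −13.60/64 = −0.2125 eV and E_6 = −13.60/36 = −0.3778 eV.
The photon energy is |E_8 − E_6| = 0.1653 eV.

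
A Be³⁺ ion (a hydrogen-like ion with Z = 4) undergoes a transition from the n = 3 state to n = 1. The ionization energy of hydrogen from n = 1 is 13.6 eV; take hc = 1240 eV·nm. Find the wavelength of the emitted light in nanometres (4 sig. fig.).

6.411 nm

For Z = 4 the level energies scale as Z², so the effective Rydberg energy is 13.6 × 16 = 217.6 eV.
ΔE = 217.6 × (1/1² − 1/3²) = 217.6 × 0.8889 = 193.4 eV.
λ = hc/ΔE = 1240 / 193.4 = 6.411 nm.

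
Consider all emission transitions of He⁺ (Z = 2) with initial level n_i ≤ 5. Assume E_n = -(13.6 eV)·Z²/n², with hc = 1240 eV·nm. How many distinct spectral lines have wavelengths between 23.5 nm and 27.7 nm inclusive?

Enumerate all n_i → n_f pairs with 1 ≤ n_f < n_i ≤ 5 and compute λ = 1240 / [13.6·4·(1/n_f² − 1/n_i²)].
Lines falling in [23.5, 27.7] nm: 5→1 (23.74 nm), 4→1 (24.31 nm), 3→1 (25.64 nm).

3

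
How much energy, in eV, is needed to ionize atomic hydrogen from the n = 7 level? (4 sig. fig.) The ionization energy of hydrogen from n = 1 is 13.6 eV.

E_7 = −13.60/49 = −0.2776 eV, so ionization (to E = 0) requires 0.2776 eV.

0.2776 eV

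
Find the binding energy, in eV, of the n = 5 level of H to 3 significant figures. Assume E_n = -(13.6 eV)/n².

0.544 eV

E_5 = −13.60/25 = −0.544 eV, so ionization (to E = 0) requires 0.544 eV.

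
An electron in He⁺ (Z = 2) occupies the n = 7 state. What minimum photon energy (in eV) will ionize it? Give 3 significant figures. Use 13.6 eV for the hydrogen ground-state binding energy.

1.11 eV

E_n = −13.6 Z²/n² = −54.40/n² eV for Z = 2.
E_7 = −54.40/49 = −1.11 eV, so ionization (to E = 0) requires 1.11 eV.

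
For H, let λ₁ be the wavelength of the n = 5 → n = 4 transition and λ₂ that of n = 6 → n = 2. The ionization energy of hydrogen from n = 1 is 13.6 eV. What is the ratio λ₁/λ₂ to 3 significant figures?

λ ∝ 1/ΔE ∝ 1/(1/n_f² − 1/n_i²), and the Z² and hc factors cancel in the ratio.
λ₁/λ₂ = (1/2² − 1/6²)/(1/4² − 1/5²) = 0.2222/0.02250 = 9.88.

9.88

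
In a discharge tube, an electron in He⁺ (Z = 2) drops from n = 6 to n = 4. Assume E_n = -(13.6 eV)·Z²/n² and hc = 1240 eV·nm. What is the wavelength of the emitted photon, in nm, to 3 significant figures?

For Z = 2 the level energies scale as Z², so the effective Rydberg energy is 13.6 × 4 = 54.40 eV.
ΔE = 54.40 × (1/4² − 1/6²) = 54.40 × 0.03472 = 1.889 eV.
λ = hc/ΔE = 1240 / 1.889 = 656 nm.

656 nm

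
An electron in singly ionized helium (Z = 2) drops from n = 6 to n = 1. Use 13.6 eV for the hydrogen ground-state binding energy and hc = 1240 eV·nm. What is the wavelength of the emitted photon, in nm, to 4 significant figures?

23.45 nm

For Z = 2 the level energies scale as Z², so the effective Rydberg energy is 13.6 × 4 = 54.40 eV.
ΔE = 54.40 × (1/1² − 1/6²) = 54.40 × 0.9722 = 52.89 eV.
λ = hc/ΔE = 1240 / 52.89 = 23.45 nm.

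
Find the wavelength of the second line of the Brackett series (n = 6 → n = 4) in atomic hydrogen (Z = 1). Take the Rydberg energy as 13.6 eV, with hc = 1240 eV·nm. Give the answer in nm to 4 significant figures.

2626 nm

The Brackett series terminates on n_f = 4; the second line has n_i = 4+2 = 6.
ΔE = 13.60 × (1/4² − 1/6²) = 0.4722 eV.
λ = 1240 / 0.4722 = 2626 nm.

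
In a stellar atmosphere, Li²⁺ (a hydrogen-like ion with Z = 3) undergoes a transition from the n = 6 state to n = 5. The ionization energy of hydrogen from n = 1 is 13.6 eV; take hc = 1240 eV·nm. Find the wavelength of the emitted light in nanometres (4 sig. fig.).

828.9 nm

For Z = 3 the level energies scale as Z², so the effective Rydberg energy is 13.6 × 9 = 122.4 eV.
ΔE = 122.4 × (1/5² − 1/6²) = 122.4 × 0.01222 = 1.496 eV.
λ = hc/ΔE = 1240 / 1.496 = 828.9 nm.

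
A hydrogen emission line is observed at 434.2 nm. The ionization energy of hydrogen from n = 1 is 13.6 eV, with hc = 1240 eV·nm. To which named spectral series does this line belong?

ΔE = 1240/434.2 = 2.856 eV.
This matches 13.6 × (1/2² − 1/5²), so n_f = 2: the Balmer series.

Balmer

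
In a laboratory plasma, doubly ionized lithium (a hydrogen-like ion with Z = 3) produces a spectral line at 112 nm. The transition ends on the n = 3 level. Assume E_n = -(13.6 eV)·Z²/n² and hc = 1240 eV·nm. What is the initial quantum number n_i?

n_i = 7

The photon energy is ΔE = hc/λ = 1240 / 112 = 11.07 eV.
With Z = 3, ΔE = 122.4 × (1/n_f² − 1/n_i²), so 1/n_f² − 1/n_i² = 0.09045.
With n_f = 3: 1/n_i² = 1/9 − 0.09045 = 0.02066, so n_i ≈ 6.96.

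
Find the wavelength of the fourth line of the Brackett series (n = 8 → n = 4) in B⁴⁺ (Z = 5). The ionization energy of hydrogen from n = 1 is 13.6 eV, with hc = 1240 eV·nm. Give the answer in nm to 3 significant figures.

The Brackett series terminates on n_f = 4; the fourth line has n_i = 4+4 = 8.
ΔE = 340.0 × (1/4² − 1/8²) = 15.94 eV.
λ = 1240 / 15.94 = 77.8 nm.

77.8 nm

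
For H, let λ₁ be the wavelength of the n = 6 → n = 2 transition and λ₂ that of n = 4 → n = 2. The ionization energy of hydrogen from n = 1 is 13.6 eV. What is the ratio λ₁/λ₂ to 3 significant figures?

λ ∝ 1/ΔE ∝ 1/(1/n_f² − 1/n_i²), and the Z² and hc factors cancel in the ratio.
λ₁/λ₂ = (1/2² − 1/4²)/(1/2² − 1/6²) = 0.1875/0.2222 = 0.844.

0.844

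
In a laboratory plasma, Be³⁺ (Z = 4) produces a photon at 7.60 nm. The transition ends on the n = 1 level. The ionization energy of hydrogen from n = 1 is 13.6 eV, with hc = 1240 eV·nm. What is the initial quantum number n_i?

n_i = 2

The photon energy is ΔE = hc/λ = 1240 / 7.60 = 163.2 eV.
With Z = 4, ΔE = 217.6 × (1/n_f² − 1/n_i²), so 1/n_f² − 1/n_i² = 0.7498.
With n_f = 1: 1/n_i² = 1/1 − 0.7498 = 0.2502, so n_i ≈ 2.00.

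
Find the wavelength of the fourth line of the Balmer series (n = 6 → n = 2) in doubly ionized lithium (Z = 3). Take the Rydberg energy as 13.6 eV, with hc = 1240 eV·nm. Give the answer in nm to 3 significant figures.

45.6 nm

The Balmer series terminates on n_f = 2; the fourth line has n_i = 2+4 = 6.
ΔE = 122.4 × (1/2² − 1/6²) = 27.20 eV.
λ = 1240 / 27.20 = 45.6 nm.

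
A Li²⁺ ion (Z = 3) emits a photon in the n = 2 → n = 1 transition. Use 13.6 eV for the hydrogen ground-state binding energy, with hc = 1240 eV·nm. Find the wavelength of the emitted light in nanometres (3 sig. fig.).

For Z = 3 the level energies scale as Z², so the effective Rydberg energy is 13.6 × 9 = 122.4 eV.
ΔE = 122.4 × (1/1² − 1/2²) = 122.4 × 0.7500 = 91.80 eV.
λ = hc/ΔE = 1240 / 91.80 = 13.5 nm.

13.5 nm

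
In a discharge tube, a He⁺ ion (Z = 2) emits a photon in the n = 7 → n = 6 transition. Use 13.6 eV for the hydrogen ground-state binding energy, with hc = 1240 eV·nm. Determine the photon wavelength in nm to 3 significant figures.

For Z = 2 the level energies scale as Z², so the effective Rydberg energy is 13.6 × 4 = 54.40 eV.
ΔE = 54.40 × (1/6² − 1/7²) = 54.40 × 0.007370 = 0.4009 eV.
λ = hc/ΔE = 1240 / 0.4009 = 3090 nm.

3090 nm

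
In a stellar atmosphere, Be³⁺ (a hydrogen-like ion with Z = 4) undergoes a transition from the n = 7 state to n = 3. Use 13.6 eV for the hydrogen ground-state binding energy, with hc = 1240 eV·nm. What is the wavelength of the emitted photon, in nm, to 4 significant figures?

62.83 nm

For Z = 4 the level energies scale as Z², so the effective Rydberg energy is 13.6 × 16 = 217.6 eV.
ΔE = 217.6 × (1/3² − 1/7²) = 217.6 × 0.09070 = 19.74 eV.
λ = hc/ΔE = 1240 / 19.74 = 62.83 nm.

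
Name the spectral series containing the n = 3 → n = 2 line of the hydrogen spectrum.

Balmer

The series is set by the lower level: n_f = 2 is the Balmer series.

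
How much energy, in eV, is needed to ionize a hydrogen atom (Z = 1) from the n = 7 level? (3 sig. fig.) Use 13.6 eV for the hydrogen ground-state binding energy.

E_7 = −13.60/49 = −0.278 eV, so ionization (to E = 0) requires 0.278 eV.

0.278 eV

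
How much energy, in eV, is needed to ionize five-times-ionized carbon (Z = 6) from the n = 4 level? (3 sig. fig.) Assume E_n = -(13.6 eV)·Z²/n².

E_n = −13.6 Z²/n² = −489.6/n² eV for Z = 6.
E_4 = −489.6/16 = −30.6 eV, so ionization (to E = 0) requires 30.6 eV.

30.6 eV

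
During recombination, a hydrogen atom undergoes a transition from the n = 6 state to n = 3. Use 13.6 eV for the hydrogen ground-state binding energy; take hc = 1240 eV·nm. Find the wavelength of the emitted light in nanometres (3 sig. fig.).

ΔE = 13.60 × (1/3² − 1/6²) = 13.60 × 0.08333 = 1.133 eV.
λ = hc/ΔE = 1240 / 1.133 = 1090 nm.
This line belongs to the Paschen series.

1090 nm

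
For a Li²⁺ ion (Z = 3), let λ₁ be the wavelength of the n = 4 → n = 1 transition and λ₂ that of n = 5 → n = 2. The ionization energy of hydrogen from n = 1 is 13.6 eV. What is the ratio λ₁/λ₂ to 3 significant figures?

0.224

λ ∝ 1/ΔE ∝ 1/(1/n_f² − 1/n_i²), and the Z² and hc factors cancel in the ratio.
λ₁/λ₂ = (1/2² − 1/5²)/(1/1² − 1/4²) = 0.2100/0.9375 = 0.224.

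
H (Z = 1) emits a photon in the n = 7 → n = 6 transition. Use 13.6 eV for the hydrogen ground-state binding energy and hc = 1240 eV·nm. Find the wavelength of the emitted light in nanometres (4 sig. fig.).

12370 nm

ΔE = 13.60 × (1/6² − 1/7²) = 13.60 × 0.007370 = 0.1002 eV.
λ = hc/ΔE = 1240 / 0.1002 = 12370 nm.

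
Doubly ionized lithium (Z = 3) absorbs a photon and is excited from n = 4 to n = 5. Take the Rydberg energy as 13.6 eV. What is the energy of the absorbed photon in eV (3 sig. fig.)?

2.75 eV

The Bohr energies scale as Z², so for Z = 3: E_n = −122.4/n² eV.
E_5 = −122.4/25 = −4.896 eV and E_4 = −122.4/16 = −7.650 eV.
The photon energy is |E_5 − E_4| = 2.75 eV.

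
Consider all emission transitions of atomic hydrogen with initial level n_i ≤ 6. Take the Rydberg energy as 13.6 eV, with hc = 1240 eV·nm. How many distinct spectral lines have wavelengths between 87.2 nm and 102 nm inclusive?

Enumerate all n_i → n_f pairs with 1 ≤ n_f < n_i ≤ 6 and compute λ = 1240 / [13.6·1·(1/n_f² − 1/n_i²)].
Lines falling in [87.2, 102] nm: 6→1 (93.78 nm), 5→1 (94.98 nm), 4→1 (97.25 nm).

3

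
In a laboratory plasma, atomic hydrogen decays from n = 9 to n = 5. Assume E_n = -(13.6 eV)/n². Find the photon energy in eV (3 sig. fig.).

E_9 = −13.60/81 = −0.1679 eV and E_5 = −13.60/25 = −0.5440 eV.
The photon energy is |E_9 − E_5| = 0.376 eV.

0.376 eV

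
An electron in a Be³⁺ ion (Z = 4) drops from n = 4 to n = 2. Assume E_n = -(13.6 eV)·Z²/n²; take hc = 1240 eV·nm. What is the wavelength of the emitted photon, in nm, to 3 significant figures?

For Z = 4 the level energies scale as Z², so the effective Rydberg energy is 13.6 × 16 = 217.6 eV.
ΔE = 217.6 × (1/2² − 1/4²) = 217.6 × 0.1875 = 40.80 eV.
λ = hc/ΔE = 1240 / 40.80 = 30.4 nm.

30.4 nm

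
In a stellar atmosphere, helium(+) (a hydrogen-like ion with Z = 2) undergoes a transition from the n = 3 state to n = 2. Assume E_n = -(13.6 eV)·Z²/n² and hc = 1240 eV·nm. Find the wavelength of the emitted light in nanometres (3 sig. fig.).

For Z = 2 the level energies scale as Z², so the effective Rydberg energy is 13.6 × 4 = 54.40 eV.
ΔE = 54.40 × (1/2² − 1/3²) = 54.40 × 0.1389 = 7.556 eV.
λ = hc/ΔE = 1240 / 7.556 = 164 nm.

164 nm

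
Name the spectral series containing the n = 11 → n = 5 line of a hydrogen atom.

The series is set by the lower level: n_f = 5 is the Pfund series.

Pfund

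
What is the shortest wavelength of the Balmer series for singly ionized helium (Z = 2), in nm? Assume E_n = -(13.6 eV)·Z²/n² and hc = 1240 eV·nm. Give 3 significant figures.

91.2 nm

The Balmer series has lower level n_f = 2; the series limit corresponds to n_i → ∞.
ΔE_max = 13.6 × 4 / 2² = 13.60 eV.
λ_min = 1240 / 13.60 = 91.2 nm.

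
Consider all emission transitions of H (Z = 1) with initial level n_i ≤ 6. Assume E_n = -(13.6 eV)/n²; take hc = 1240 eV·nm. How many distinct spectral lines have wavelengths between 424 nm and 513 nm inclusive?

Enumerate all n_i → n_f pairs with 1 ≤ n_f < n_i ≤ 6 and compute λ = 1240 / [13.6·1·(1/n_f² − 1/n_i²)].
Lines falling in [424, 513] nm: 5→2 (434.2 nm), 4→2 (486.3 nm).

2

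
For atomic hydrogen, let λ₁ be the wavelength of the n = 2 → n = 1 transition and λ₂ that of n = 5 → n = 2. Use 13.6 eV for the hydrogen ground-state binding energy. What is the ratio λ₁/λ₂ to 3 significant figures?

0.280

λ ∝ 1/ΔE ∝ 1/(1/n_f² − 1/n_i²), and the Z² and hc factors cancel in the ratio.
λ₁/λ₂ = (1/2² − 1/5²)/(1/1² − 1/2²) = 0.2100/0.7500 = 0.280.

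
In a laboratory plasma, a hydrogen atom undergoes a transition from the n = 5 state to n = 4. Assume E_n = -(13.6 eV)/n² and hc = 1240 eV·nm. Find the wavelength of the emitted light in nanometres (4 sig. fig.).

4052 nm

ΔE = 13.60 × (1/4² − 1/5²) = 13.60 × 0.02250 = 0.3060 eV.
λ = hc/ΔE = 1240 / 0.3060 = 4052 nm.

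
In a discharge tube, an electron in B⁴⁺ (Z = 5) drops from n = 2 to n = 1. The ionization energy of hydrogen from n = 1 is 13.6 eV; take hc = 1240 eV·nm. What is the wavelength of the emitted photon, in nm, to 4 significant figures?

For Z = 5 the level energies scale as Z², so the effective Rydberg energy is 13.6 × 25 = 340.0 eV.
ΔE = 340.0 × (1/1² − 1/2²) = 340.0 × 0.7500 = 255.0 eV.
λ = hc/ΔE = 1240 / 255.0 = 4.863 nm.

4.863 nm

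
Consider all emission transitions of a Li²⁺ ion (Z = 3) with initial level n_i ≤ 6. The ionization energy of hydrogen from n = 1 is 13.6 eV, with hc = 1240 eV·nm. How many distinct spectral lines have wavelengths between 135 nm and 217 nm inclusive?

2

Enumerate all n_i → n_f pairs with 1 ≤ n_f < n_i ≤ 6 and compute λ = 1240 / [13.6·9·(1/n_f² − 1/n_i²)].
Lines falling in [135, 217] nm: 5→3 (142.5 nm), 4→3 (208.4 nm).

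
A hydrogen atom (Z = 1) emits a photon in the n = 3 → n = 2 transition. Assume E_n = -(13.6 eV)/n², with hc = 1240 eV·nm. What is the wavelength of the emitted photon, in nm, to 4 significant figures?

656.5 nm

ΔE = 13.60 × (1/2² − 1/3²) = 13.60 × 0.1389 = 1.889 eV.
λ = hc/ΔE = 1240 / 1.889 = 656.5 nm.
This line belongs to the Balmer series.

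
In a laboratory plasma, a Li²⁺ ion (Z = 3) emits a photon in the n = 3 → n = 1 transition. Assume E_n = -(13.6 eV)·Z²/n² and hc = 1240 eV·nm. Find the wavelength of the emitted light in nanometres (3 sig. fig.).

For Z = 3 the level energies scale as Z², so the effective Rydberg energy is 13.6 × 9 = 122.4 eV.
ΔE = 122.4 × (1/1² − 1/3²) = 122.4 × 0.8889 = 108.8 eV.
λ = hc/ΔE = 1240 / 108.8 = 11.4 nm.

11.4 nm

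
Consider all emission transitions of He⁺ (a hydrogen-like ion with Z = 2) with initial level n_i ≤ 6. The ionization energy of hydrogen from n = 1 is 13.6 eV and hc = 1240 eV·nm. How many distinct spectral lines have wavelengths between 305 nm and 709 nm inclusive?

Enumerate all n_i → n_f pairs with 1 ≤ n_f < n_i ≤ 6 and compute λ = 1240 / [13.6·4·(1/n_f² − 1/n_i²)].
Lines falling in [305, 709] nm: 5→3 (320.5 nm), 4→3 (468.9 nm), 6→4 (656.5 nm).

3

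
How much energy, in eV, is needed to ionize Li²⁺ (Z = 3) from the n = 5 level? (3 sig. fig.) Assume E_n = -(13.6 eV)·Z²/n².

E_n = −13.6 Z²/n² = −122.4/n² eV for Z = 3.
E_5 = −122.4/25 = −4.90 eV, so ionization (to E = 0) requires 4.90 eV.

4.90 eV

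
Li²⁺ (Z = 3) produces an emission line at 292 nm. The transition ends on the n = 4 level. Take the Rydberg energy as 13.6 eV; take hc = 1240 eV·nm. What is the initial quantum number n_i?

n_i = 6

The photon energy is ΔE = hc/λ = 1240 / 292 = 4.247 eV.
With Z = 3, ΔE = 122.4 × (1/n_f² − 1/n_i²), so 1/n_f² − 1/n_i² = 0.03469.
With n_f = 4: 1/n_i² = 1/16 − 0.03469 = 0.02781, so n_i ≈ 6.00.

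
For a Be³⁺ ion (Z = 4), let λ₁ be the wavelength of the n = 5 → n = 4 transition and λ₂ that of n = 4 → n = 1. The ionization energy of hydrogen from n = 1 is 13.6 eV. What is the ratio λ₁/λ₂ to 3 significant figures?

λ ∝ 1/ΔE ∝ 1/(1/n_f² − 1/n_i²), and the Z² and hc factors cancel in the ratio.
λ₁/λ₂ = (1/1² − 1/4²)/(1/4² − 1/5²) = 0.9375/0.02250 = 41.7.

41.7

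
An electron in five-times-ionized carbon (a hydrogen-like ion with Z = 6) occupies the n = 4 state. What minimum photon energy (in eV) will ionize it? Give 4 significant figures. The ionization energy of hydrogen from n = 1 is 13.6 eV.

30.60 eV

E_n = −13.6 Z²/n² = −489.6/n² eV for Z = 6.
E_4 = −489.6/16 = −30.60 eV, so ionization (to E = 0) requires 30.60 eV.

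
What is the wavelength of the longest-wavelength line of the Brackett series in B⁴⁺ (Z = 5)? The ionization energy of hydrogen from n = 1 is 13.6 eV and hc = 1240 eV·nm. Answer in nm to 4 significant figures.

162.1 nm

The Brackett series terminates on n_f = 4; the first line has n_i = 4+1 = 5.
ΔE = 340.0 × (1/4² − 1/5²) = 7.650 eV.
λ = 1240 / 7.650 = 162.1 nm.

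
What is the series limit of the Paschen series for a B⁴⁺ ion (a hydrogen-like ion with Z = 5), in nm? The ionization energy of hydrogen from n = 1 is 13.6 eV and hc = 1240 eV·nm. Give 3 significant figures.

32.8 nm

The Paschen series has lower level n_f = 3; the series limit corresponds to n_i → ∞.
ΔE_max = 13.6 × 25 / 3² = 37.78 eV.
λ_min = 1240 / 37.78 = 32.8 nm.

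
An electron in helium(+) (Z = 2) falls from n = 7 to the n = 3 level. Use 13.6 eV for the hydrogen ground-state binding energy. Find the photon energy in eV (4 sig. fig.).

The Bohr energies scale as Z², so for Z = 2: E_n = −54.40/n² eV.
E_7 = −54.40/49 = −1.110 eV and E_3 = −54.40/9 = −6.044 eV.
The photon energy is |E_7 − E_3| = 4.934 eV.

4.934 eV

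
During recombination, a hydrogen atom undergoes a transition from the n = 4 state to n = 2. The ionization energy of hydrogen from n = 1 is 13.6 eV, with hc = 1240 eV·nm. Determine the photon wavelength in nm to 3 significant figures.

ΔE = 13.60 × (1/2² − 1/4²) = 13.60 × 0.1875 = 2.550 eV.
λ = hc/ΔE = 1240 / 2.550 = 486 nm.

486 nm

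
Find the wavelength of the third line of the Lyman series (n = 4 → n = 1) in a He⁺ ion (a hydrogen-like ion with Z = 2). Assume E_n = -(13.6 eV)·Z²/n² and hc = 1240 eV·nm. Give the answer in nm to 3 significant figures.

24.3 nm

The Lyman series terminates on n_f = 1; the third line has n_i = 1+3 = 4.
ΔE = 54.40 × (1/1² − 1/4²) = 51.00 eV.
λ = 1240 / 51.00 = 24.3 nm.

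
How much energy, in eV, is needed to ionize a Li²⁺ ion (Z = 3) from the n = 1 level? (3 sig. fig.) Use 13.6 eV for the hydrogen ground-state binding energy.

122 eV

E_n = −13.6 Z²/n² = −122.4/n² eV for Z = 3.
E_1 = −122.4/1 = −122 eV, so ionization (to E = 0) requires 122 eV.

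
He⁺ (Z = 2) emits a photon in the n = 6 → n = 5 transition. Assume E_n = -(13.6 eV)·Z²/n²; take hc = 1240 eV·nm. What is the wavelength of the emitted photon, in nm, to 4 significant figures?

1865 nm

For Z = 2 the level energies scale as Z², so the effective Rydberg energy is 13.6 × 4 = 54.40 eV.
ΔE = 54.40 × (1/5² − 1/6²) = 54.40 × 0.01222 = 0.6649 eV.
λ = hc/ΔE = 1240 / 0.6649 = 1865 nm.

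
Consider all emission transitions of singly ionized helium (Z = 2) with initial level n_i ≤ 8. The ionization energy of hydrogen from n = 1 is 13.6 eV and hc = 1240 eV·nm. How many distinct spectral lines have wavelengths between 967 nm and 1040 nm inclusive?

Enumerate all n_i → n_f pairs with 1 ≤ n_f < n_i ≤ 8 and compute λ = 1240 / [13.6·4·(1/n_f² − 1/n_i²)].
Lines falling in [967, 1040] nm: 5→4 (1013 nm).

1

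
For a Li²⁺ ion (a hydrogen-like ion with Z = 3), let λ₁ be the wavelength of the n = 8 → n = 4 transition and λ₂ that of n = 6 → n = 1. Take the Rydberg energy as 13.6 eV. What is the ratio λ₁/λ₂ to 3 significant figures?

λ ∝ 1/ΔE ∝ 1/(1/n_f² − 1/n_i²), and the Z² and hc factors cancel in the ratio.
λ₁/λ₂ = (1/1² − 1/6²)/(1/4² − 1/8²) = 0.9722/0.04688 = 20.7.

20.7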